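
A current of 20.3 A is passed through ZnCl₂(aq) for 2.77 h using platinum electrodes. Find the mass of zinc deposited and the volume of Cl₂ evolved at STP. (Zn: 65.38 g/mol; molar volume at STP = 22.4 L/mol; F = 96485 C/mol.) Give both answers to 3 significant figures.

Q = 20.3 × 9972 = 2.024×10^5 C; n(e⁻) = 2.024×10^5 / 96485 = 2.098 mol
Cathode: Zn²⁺ + 2e⁻ → Zn → n(Zn) = 2.098/2 = 1.049 mol → 68.6 g
Anode: 2Cl⁻ → Cl₂ + 2e⁻ → n(Cl₂) = 2.098/2 = 1.049 mol → 23.5 L

68.6 g Zn; 23.5 L Cl₂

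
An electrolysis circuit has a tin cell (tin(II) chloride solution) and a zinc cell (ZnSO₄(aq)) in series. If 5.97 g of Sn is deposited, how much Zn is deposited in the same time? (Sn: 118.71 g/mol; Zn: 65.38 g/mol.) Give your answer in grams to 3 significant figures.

n(Sn) = 5.97 / 118.71 = 0.05029 mol
Sn²⁺ + 2e⁻ → Sn, so n(e⁻) = 2 × 0.05029 = 0.1006 mol
Same current for the same time ⇒ same n(e⁻) = 0.1006 mol in both cells.
Zn²⁺ + 2e⁻ → Zn, so n(Zn) = 0.1006 / 2 = 0.05030 mol
m(Zn) = 0.05030 × 65.38 = 3.29 g

3.29 g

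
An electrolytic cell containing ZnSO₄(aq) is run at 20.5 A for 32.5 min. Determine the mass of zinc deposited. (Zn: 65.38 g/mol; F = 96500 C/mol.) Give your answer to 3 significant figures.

Q = It = 20.5 × 1950 = 39980 C
Moles of electrons = 39980 / 96500 = 0.4143 mol
Zn²⁺ + 2e⁻ → Zn, so n(Zn) = 0.4143 / 2 = 0.2072 mol
m = 0.2072 × 65.38 = 13.5 g

13.5 g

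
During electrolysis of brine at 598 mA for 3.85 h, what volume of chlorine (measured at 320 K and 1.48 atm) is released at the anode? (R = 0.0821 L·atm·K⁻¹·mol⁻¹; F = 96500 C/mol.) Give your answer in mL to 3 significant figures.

762 mL

Q = 0.598 A × 13860 s = 8288 C
n(e⁻) = Q/F = 8288/96500 = 0.08589 mol
2Cl⁻ → Cl₂ + 2e⁻, so n(Cl₂) = 0.08589 / 2 = 0.04295 mol
V = nRT/P = 0.04295 × 0.0821 × 320 / 1.48 = 0.7624 L
= 762 mL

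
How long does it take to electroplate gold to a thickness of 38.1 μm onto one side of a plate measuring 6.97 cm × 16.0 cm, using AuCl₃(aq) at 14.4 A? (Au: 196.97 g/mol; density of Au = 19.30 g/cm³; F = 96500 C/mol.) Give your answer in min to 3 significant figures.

Plated area = 6.97 × 16.0 = 111.5 cm²
Volume = 111.5 × 38.1×10⁻⁴ cm = 0.4248 cm³
m(Au) = 0.4248 × 19.30 = 8.199 g
n(Au) = 8.199 / 196.97 = 0.04163 mol; n(e⁻) = 3 × 0.04163 = 0.1249 mol
Q = 0.1249 × 96500 = 12050 C
t = 12050 / 14.4 = 836.8 s = 13.9 min

13.9 min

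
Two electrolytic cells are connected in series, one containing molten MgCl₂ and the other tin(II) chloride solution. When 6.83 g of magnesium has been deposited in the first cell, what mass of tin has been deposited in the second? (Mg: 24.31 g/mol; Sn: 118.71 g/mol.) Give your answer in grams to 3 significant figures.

n(Mg) = 6.83 / 24.31 = 0.2810 mol
Mg²⁺ + 2e⁻ → Mg, so n(e⁻) = 2 × 0.2810 = 0.5620 mol
Since the cells are in series, n(e⁻) in the Sn cell is also 0.5620 mol.
Sn²⁺ + 2e⁻ → Sn, so n(Sn) = 0.5620 / 2 = 0.2810 mol
m(Sn) = 0.2810 × 118.71 = 33.4 g

33.4 g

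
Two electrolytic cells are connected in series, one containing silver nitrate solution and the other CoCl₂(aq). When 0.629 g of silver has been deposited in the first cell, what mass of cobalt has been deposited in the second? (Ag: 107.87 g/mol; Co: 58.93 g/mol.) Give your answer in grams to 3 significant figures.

n(Ag) = 0.629 / 107.87 = 0.005831 mol
Ag⁺ + e⁻ → Ag, so n(e⁻) = 0.005831 mol
Same current for the same time ⇒ same n(e⁻) = 0.005831 mol in both cells.
Co²⁺ + 2e⁻ → Co, so n(Co) = 0.005831 / 2 = 0.002916 mol
m(Co) = 0.002916 × 58.93 = 0.172 g

0.172 g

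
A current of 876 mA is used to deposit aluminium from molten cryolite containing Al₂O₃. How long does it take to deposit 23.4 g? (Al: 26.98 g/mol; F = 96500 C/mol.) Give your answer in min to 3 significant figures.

4780 min

n(Al) = 23.4 / 26.98 = 0.8673 mol
Al³⁺ + 3e⁻ → Al, so n(e⁻) = 3 × 0.8673 = 2.602 mol
Q = 2.602 × 96500 = 2.511×10^5 C
t = Q / I = 2.511×10^5 / 0.876 = 2.866×10^5 s = 4780 min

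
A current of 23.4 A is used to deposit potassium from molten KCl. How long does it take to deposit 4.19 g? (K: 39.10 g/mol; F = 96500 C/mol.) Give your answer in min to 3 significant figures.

n(K) = 4.19 / 39.10 = 0.1072 mol
K⁺ + e⁻ → K, so n(e⁻) = 0.1072 mol
Q = 0.1072 × 96500 = 10340 C
t = Q / I = 10340 / 23.4 = 441.9 s = 7.37 min

7.37 min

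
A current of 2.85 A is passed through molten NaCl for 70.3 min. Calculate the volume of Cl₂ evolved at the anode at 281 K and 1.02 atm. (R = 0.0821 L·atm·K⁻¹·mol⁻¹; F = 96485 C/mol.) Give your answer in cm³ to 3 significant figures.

Charge passed = 2.85 × 4218 = 12020 C
Moles of electrons = 12020 / 96485 = 0.1246 mol
2Cl⁻ → Cl₂ + 2e⁻, so n(Cl₂) = 0.1246 / 2 = 0.06230 mol
V = nRT/P = 0.06230 × 0.0821 × 281 / 1.02 = 1.409 L
= 1410 cm³

1410 cm³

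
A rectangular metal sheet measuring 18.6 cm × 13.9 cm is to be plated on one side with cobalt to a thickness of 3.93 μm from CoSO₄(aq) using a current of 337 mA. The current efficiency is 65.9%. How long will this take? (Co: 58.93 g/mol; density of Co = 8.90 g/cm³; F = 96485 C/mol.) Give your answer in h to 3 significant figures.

3.70 h

Plated area = 18.6 × 13.9 = 258.5 cm²
Volume = 258.5 × 3.93×10⁻⁴ cm = 0.1016 cm³
m(Co) = 0.1016 × 8.90 = 0.9042 g
n(Co) = 0.9042 / 58.93 = 0.01534 mol; n(e⁻) = 2 × 0.01534 = 0.03068 mol
Q = 0.03068 × 96485 / 0.659 = 4492 C
t = 4492 / 0.337 = 13330 s = 3.70 h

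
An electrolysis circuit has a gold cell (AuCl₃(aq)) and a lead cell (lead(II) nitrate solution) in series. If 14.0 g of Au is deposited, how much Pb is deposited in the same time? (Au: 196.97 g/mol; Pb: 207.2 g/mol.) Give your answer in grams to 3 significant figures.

22.1 g

n(Au) = 14.0 / 196.97 = 0.07108 mol
Au³⁺ + 3e⁻ → Au, so n(e⁻) = 3 × 0.07108 = 0.2132 mol
Same current for the same time ⇒ same n(e⁻) = 0.2132 mol in both cells.
Pb²⁺ + 2e⁻ → Pb, so n(Pb) = 0.2132 / 2 = 0.1066 mol
m(Pb) = 0.1066 × 207.2 = 22.1 g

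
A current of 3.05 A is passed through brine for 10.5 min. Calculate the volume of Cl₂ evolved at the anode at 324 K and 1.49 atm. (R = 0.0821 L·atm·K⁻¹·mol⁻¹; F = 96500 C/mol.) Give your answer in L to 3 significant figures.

Q = 3.05 A × 630 s = 1922 C
n(e⁻) = Q/F = 1922/96500 = 0.01992 mol
2Cl⁻ → Cl₂ + 2e⁻, so n(Cl₂) = 0.01992 / 2 = 0.009960 mol
V = nRT/P = 0.009960 × 0.0821 × 324 / 1.49 = 0.1778 L

0.178 L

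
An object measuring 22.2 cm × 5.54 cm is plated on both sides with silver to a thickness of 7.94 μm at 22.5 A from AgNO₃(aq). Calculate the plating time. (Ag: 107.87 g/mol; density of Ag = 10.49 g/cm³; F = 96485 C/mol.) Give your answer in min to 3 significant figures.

Plated area = 2 × 22.2 × 5.54 = 246.0 cm²
Volume = 246.0 × 7.94×10⁻⁴ cm = 0.1953 cm³
m(Ag) = 0.1953 × 10.49 = 2.049 g
n(Ag) = 2.049 / 107.87 = 0.01900 mol; n(e⁻) = 0.01900 mol
Q = 0.01900 × 96485 = 1833 C
t = 1833 / 22.5 = 81.47 s = 1.36 min

1.36 min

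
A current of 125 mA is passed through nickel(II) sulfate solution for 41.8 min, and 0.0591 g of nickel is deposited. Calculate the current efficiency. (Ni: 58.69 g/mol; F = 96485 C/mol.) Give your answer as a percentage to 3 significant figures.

62.0%

Q = 0.125 × 2508 = 313.5 C
n(e⁻) = 313.5 / 96485 = 0.003249 mol
Ni²⁺ + 2e⁻ → Ni, so theoretical n(Ni) = 0.001625 mol → 0.09537 g
Efficiency = 0.0591 / 0.09537 = 0.6197 = 62.0%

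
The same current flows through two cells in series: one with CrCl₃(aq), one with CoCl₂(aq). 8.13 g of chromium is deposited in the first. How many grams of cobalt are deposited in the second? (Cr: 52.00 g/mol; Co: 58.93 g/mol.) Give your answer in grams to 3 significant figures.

n(Cr) = 8.13 / 52.00 = 0.1563 mol
Cr³⁺ + 3e⁻ → Cr, so n(e⁻) = 3 × 0.1563 = 0.4689 mol
The cells are in series, so the same charge (and hence the same n(e⁻) = 0.4689 mol) passes through both.
Co²⁺ + 2e⁻ → Co, so n(Co) = 0.4689 / 2 = 0.2345 mol
m(Co) = 0.2345 × 58.93 = 13.8 g

13.8 g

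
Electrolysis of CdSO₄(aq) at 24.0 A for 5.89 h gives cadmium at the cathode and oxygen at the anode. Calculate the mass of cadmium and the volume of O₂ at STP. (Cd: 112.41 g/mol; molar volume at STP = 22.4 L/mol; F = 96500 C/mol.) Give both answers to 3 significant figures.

296 g Cd; 29.5 L O₂

Q = 24.0 × 21204 = 5.089×10^5 C; n(e⁻) = 5.089×10^5 / 96500 = 5.274 mol
Cathode: Cd²⁺ + 2e⁻ → Cd → n(Cd) = 5.274/2 = 2.637 mol → 296 g
Anode: 2H₂O → O₂ + 4H⁺ + 4e⁻ → n(O₂) = 5.274/4 = 1.319 mol → 29.5 L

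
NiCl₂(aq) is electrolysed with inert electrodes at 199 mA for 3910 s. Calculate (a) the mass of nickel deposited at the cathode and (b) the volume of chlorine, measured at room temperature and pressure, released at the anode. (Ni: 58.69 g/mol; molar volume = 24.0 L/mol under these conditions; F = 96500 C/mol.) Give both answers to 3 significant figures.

Q = 0.199 × 3910 = 778.1 C; n(e⁻) = 778.1 / 96500 = 0.008063 mol
Cathode: Ni²⁺ + 2e⁻ → Ni → n(Ni) = 0.008063/2 = 0.004032 mol → 0.237 g
Anode: 2Cl⁻ → Cl₂ + 2e⁻ → n(Cl₂) = 0.008063/2 = 0.004032 mol → 0.0968 L

0.237 g Ni; 0.0968 L Cl₂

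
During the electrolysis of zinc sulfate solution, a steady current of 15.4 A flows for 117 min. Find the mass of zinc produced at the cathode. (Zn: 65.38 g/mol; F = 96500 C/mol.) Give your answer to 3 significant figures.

36.6 g

Charge passed = 15.4 × 7020 = 1.081×10^5 C
Moles of electrons = 1.081×10^5 / 96500 = 1.120 mol
Zn²⁺ + 2e⁻ → Zn, so n(Zn) = 1.120 / 2 = 0.5600 mol
m = 0.5600 × 65.38 = 36.6 g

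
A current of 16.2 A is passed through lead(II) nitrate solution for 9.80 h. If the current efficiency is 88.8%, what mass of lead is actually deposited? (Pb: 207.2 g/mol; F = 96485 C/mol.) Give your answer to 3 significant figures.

Q = 16.2 × 35280 = 5.715×10^5 C
n(e⁻) = 5.715×10^5 / 96485 = 5.923 mol
Pb²⁺ + 2e⁻ → Pb, so theoretical m(Pb) = 2.962 × 207.2 = 613.7 g
Actual mass = 88.8% × 613.7 = 545 g

545 g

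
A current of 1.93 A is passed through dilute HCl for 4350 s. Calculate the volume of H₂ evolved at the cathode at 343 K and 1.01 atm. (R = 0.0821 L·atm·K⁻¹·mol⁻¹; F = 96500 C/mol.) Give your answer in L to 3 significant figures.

Q = It = 1.93 × 4350 = 8396 C
n(e⁻) = 8396 / 96500 = 0.08701 mol
2H⁺ + 2e⁻ → H₂, so n(H₂) = 0.08701 / 2 = 0.04351 mol
V = nRT/P = 0.04351 × 0.0821 × 343 / 1.01 = 1.213 L

1.21 L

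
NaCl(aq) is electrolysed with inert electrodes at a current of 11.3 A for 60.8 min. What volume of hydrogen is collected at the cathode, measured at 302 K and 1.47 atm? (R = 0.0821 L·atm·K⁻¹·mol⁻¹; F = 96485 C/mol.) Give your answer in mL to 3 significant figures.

3600 mL

Q = 11.3 A × 3648 s = 41220 C
n(e⁻) = Q/F = 41220/96485 = 0.4272 mol
2H⁺ + 2e⁻ → H₂, so n(H₂) = 0.4272 / 2 = 0.2136 mol
V = nRT/P = 0.2136 × 0.0821 × 302 / 1.47 = 3.603 L
= 3600 mL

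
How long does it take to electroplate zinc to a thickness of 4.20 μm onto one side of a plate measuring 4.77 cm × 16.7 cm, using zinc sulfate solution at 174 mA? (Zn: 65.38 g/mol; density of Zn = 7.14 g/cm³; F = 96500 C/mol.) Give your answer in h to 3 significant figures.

1.13 h

Plated area = 4.77 × 16.7 = 79.66 cm²
Volume = 79.66 × 4.20×10⁻⁴ cm = 0.03346 cm³
m(Zn) = 0.03346 × 7.14 = 0.2389 g
n(Zn) = 0.2389 / 65.38 = 0.003654 mol; n(e⁻) = 2 × 0.003654 = 0.007308 mol
Q = 0.007308 × 96500 = 705.2 C
t = 705.2 / 0.174 = 4053 s = 1.13 h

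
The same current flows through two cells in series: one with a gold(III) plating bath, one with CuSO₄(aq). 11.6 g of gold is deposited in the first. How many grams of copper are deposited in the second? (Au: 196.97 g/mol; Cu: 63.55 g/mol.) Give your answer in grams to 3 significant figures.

5.61 g

n(Au) = 11.6 / 196.97 = 0.05889 mol
Au³⁺ + 3e⁻ → Au, so n(e⁻) = 3 × 0.05889 = 0.1767 mol
In series, the same 0.1767 mol of electrons flows through the second cell.
Cu²⁺ + 2e⁻ → Cu, so n(Cu) = 0.1767 / 2 = 0.08835 mol
m(Cu) = 0.08835 × 63.55 = 5.61 g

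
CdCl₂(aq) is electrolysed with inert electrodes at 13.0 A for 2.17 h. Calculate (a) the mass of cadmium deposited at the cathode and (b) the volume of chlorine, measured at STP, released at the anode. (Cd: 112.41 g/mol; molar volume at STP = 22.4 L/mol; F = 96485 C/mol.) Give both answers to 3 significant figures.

Q = 13.0 × 7812 = 1.016×10^5 C; n(e⁻) = 1.016×10^5 / 96485 = 1.053 mol
Cathode: Cd²⁺ + 2e⁻ → Cd → n(Cd) = 1.053/2 = 0.5265 mol → 59.2 g
Anode: 2Cl⁻ → Cl₂ + 2e⁻ → n(Cl₂) = 1.053/2 = 0.5265 mol → 11.8 L

59.2 g Cd; 11.8 L Cl₂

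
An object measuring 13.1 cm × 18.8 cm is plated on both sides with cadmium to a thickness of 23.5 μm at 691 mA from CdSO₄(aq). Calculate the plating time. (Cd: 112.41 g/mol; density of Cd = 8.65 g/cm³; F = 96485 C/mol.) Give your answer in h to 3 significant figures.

Plated area = 2 × 13.1 × 18.8 = 492.6 cm²
Volume = 492.6 × 23.5×10⁻⁴ cm = 1.158 cm³
m(Cd) = 1.158 × 8.65 = 10.02 g
n(Cd) = 10.02 / 112.41 = 0.08914 mol; n(e⁻) = 2 × 0.08914 = 0.1783 mol
Q = 0.1783 × 96485 = 17200 C
t = 17200 / 0.691 = 24890 s = 6.91 h

6.91 h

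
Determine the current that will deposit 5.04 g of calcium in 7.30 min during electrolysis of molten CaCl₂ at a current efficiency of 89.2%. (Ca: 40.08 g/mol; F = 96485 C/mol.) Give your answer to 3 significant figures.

62.1 A

n(Ca) = 5.04 / 40.08 = 0.1257 mol
Ca²⁺ + 2e⁻ → Ca, so n(e⁻) = 2 × 0.1257 = 0.2514 mol
Q = 0.2514 × 96485 / 0.892 = 27190 C
I = Q / t = 27190 / 438 s = 62.1 A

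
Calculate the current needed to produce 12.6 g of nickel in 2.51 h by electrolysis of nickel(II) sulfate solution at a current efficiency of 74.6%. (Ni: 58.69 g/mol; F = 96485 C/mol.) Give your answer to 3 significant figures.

n(Ni) = 12.6 / 58.69 = 0.2147 mol
Ni²⁺ + 2e⁻ → Ni, so n(e⁻) = 2 × 0.2147 = 0.4294 mol
Q = 0.4294 × 96485 / 0.746 = 55540 C
I = Q / t = 55540 / 9036 s = 6.15 A

6.15 A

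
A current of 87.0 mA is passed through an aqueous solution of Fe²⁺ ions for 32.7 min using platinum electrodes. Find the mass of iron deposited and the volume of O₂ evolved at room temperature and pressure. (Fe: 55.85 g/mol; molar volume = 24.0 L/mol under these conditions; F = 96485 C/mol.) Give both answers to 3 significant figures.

0.0494 g Fe; 0.0106 L O₂

Q = 0.0870 × 1962 = 170.7 C; n(e⁻) = 170.7 / 96485 = 0.001769 mol
Cathode: Fe²⁺ + 2e⁻ → Fe → n(Fe) = 0.001769/2 = 8.845×10^-4 mol → 0.0494 g
Anode: 2H₂O → O₂ + 4H⁺ + 4e⁻ → n(O₂) = 0.001769/4 = 4.423×10^-4 mol → 0.0106 L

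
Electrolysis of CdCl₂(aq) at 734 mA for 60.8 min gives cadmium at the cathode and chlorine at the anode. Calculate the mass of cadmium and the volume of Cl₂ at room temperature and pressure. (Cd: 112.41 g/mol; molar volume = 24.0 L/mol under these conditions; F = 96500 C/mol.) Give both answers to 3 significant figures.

1.56 g Cd; 0.333 L Cl₂

Q = 0.734 × 3648 = 2678 C; n(e⁻) = 2678 / 96500 = 0.02775 mol
Cathode: Cd²⁺ + 2e⁻ → Cd → n(Cd) = 0.02775/2 = 0.01388 mol → 1.56 g
Anode: 2Cl⁻ → Cl₂ + 2e⁻ → n(Cl₂) = 0.02775/2 = 0.01388 mol → 0.333 L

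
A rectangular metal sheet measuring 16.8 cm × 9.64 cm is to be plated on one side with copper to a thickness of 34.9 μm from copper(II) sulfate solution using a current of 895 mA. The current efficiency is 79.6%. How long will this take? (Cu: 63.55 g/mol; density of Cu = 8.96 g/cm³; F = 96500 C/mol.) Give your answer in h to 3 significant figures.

6.00 h

Plated area = 16.8 × 9.64 = 162.0 cm²
Volume = 162.0 × 34.9×10⁻⁴ cm = 0.5654 cm³
m(Cu) = 0.5654 × 8.96 = 5.066 g
n(Cu) = 5.066 / 63.55 = 0.07972 mol; n(e⁻) = 2 × 0.07972 = 0.1594 mol
Q = 0.1594 × 96500 / 0.796 = 19320 C
t = 19320 / 0.895 = 21590 s = 6.00 h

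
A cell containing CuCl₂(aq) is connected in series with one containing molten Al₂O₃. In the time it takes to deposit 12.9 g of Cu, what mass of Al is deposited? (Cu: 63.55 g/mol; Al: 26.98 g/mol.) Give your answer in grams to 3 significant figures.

3.65 g

n(Cu) = 12.9 / 63.55 = 0.2030 mol
Cu²⁺ + 2e⁻ → Cu, so n(e⁻) = 2 × 0.2030 = 0.4060 mol
Same current for the same time ⇒ same n(e⁻) = 0.4060 mol in both cells.
Al³⁺ + 3e⁻ → Al, so n(Al) = 0.4060 / 3 = 0.1353 mol
m(Al) = 0.1353 × 26.98 = 3.65 g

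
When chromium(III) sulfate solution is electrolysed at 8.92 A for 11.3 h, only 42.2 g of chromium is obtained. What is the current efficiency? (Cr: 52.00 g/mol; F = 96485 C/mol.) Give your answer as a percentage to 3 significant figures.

64.7%

Q = 8.92 × 40680 = 3.629×10^5 C
n(e⁻) = 3.629×10^5 / 96485 = 3.761 mol
Cr³⁺ + 3e⁻ → Cr, so theoretical n(Cr) = 1.254 mol → 65.21 g
Efficiency = 42.2 / 65.21 = 0.6471 = 64.7%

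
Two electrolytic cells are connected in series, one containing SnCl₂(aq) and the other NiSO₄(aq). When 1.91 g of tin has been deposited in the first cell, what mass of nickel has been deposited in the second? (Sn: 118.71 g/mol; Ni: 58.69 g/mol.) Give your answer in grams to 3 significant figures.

0.944 g

n(Sn) = 1.91 / 118.71 = 0.01609 mol
Sn²⁺ + 2e⁻ → Sn, so n(e⁻) = 2 × 0.01609 = 0.03218 mol
Since the cells are in series, n(e⁻) in the Ni cell is also 0.03218 mol.
Ni²⁺ + 2e⁻ → Ni, so n(Ni) = 0.03218 / 2 = 0.01609 mol
m(Ni) = 0.01609 × 58.69 = 0.944 g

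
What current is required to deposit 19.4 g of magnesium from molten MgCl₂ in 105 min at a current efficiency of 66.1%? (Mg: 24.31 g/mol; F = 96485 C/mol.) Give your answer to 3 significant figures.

n(Mg) = 19.4 / 24.31 = 0.7980 mol
Mg²⁺ + 2e⁻ → Mg, so n(e⁻) = 2 × 0.7980 = 1.596 mol
Q = 1.596 × 96485 / 0.661 = 2.330×10^5 C
I = Q / t = 2.330×10^5 / 6300 s = 37.0 A

37.0 A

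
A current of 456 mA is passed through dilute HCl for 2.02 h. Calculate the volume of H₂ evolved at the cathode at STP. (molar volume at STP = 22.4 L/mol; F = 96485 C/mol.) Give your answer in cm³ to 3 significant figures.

385 cm³

Q = It = 0.456 × 7272 = 3316 C
n(e⁻) = 3316 / 96485 = 0.03437 mol
2H⁺ + 2e⁻ → H₂, so n(H₂) = 0.03437 / 2 = 0.01719 mol
V = 0.01719 × 22.4 = 0.3851 L
= 385 cm³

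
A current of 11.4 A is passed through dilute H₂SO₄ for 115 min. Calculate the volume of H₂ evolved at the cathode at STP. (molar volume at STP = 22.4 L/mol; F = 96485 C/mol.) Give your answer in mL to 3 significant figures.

9130 mL

Charge passed = 11.4 × 6900 = 78660 C
n(e⁻) = Q/F = 78660/96485 = 0.8153 mol
2H⁺ + 2e⁻ → H₂, so n(H₂) = 0.8153 / 2 = 0.4077 mol
V = 0.4077 × 22.4 = 9.132 L
= 9130 mL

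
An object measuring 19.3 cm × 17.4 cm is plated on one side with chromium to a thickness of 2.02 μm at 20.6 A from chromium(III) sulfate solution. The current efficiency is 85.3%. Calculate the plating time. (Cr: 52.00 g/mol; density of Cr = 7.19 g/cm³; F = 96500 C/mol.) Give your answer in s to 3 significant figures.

Plated area = 19.3 × 17.4 = 335.8 cm²
Volume = 335.8 × 2.02×10⁻⁴ cm = 0.06783 cm³
m(Cr) = 0.06783 × 7.19 = 0.4877 g
n(Cr) = 0.4877 / 52.00 = 0.009379 mol; n(e⁻) = 3 × 0.009379 = 0.02814 mol
Q = 0.02814 × 96500 / 0.853 = 3183 C
t = 3183 / 20.6 = 154.5 s

155 s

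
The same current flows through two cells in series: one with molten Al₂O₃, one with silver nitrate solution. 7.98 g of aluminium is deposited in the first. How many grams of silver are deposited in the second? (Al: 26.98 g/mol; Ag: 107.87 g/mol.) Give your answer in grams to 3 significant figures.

95.7 g

n(Al) = 7.98 / 26.98 = 0.2958 mol
Al³⁺ + 3e⁻ → Al, so n(e⁻) = 3 × 0.2958 = 0.8874 mol
Same current for the same time ⇒ same n(e⁻) = 0.8874 mol in both cells.
Ag⁺ + e⁻ → Ag, so n(Ag) = 0.8874 mol
m(Ag) = 0.8874 × 107.87 = 95.7 g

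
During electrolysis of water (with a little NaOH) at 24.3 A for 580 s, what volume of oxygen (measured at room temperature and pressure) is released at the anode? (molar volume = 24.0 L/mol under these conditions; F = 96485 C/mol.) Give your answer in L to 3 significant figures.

0.876 L

Q = 24.3 A × 580 s = 14090 C
n(e⁻) = Q/F = 14090/96485 = 0.1460 mol
2H₂O → O₂ + 4H⁺ + 4e⁻, so n(O₂) = 0.1460 / 4 = 0.03650 mol
V = 0.03650 × 24.0 = 0.8760 L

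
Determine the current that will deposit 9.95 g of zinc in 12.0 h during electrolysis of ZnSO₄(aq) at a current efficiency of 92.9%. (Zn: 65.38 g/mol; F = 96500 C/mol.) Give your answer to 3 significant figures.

n(Zn) = 9.95 / 65.38 = 0.1522 mol
Zn²⁺ + 2e⁻ → Zn, so n(e⁻) = 2 × 0.1522 = 0.3044 mol
Q = 0.3044 × 96500 / 0.929 = 31620 C
I = Q / t = 31620 / 43200 s = 0.732 A

0.732 A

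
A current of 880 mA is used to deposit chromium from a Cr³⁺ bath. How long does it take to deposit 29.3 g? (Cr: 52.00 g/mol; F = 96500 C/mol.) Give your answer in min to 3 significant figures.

3090 min

n(Cr) = 29.3 / 52.00 = 0.5635 mol
Cr³⁺ + 3e⁻ → Cr, so n(e⁻) = 3 × 0.5635 = 1.691 mol
Q = 1.691 × 96500 = 1.632×10^5 C
t = Q / I = 1.632×10^5 / 0.880 = 1.855×10^5 s = 3090 min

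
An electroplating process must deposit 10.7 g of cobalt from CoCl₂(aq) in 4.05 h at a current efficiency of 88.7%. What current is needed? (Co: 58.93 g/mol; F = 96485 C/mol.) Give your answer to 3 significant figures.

2.71 A

n(Co) = 10.7 / 58.93 = 0.1816 mol
Co²⁺ + 2e⁻ → Co, so n(e⁻) = 2 × 0.1816 = 0.3632 mol
Q = 0.3632 × 96485 / 0.887 = 39510 C
I = Q / t = 39510 / 14580 s = 2.71 A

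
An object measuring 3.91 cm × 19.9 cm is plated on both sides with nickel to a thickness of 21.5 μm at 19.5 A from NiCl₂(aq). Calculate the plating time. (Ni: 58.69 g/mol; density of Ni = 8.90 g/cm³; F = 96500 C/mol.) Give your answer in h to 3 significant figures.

Plated area = 2 × 3.91 × 19.9 = 155.6 cm²
Volume = 155.6 × 21.5×10⁻⁴ cm = 0.3345 cm³
m(Ni) = 0.3345 × 8.90 = 2.977 g
n(Ni) = 2.977 / 58.69 = 0.05072 mol; n(e⁻) = 2 × 0.05072 = 0.1014 mol
Q = 0.1014 × 96500 = 9785 C
t = 9785 / 19.5 = 501.8 s = 0.139 h

0.139 h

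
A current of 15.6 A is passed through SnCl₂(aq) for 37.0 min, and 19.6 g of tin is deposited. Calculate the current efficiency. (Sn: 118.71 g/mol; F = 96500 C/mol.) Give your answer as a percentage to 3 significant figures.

Q = 15.6 × 2220 = 34630 C
n(e⁻) = 34630 / 96500 = 0.3589 mol
Sn²⁺ + 2e⁻ → Sn, so theoretical n(Sn) = 0.1795 mol → 21.31 g
Efficiency = 19.6 / 21.31 = 0.9198 = 92.0%

92.0%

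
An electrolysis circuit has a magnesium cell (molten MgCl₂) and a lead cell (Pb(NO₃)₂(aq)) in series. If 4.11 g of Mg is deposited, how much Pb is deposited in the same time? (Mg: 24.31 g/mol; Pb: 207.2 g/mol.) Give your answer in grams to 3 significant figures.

n(Mg) = 4.11 / 24.31 = 0.1691 mol
Mg²⁺ + 2e⁻ → Mg, so n(e⁻) = 2 × 0.1691 = 0.3382 mol
In series, the same 0.3382 mol of electrons flows through the second cell.
Pb²⁺ + 2e⁻ → Pb, so n(Pb) = 0.3382 / 2 = 0.1691 mol
m(Pb) = 0.1691 × 207.2 = 35.0 g

35.0 g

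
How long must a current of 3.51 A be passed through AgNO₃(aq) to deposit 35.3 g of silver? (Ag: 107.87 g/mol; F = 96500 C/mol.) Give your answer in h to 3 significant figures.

2.50 h

n(Ag) = 35.3 / 107.87 = 0.3272 mol
Ag⁺ + e⁻ → Ag, so n(e⁻) = 0.3272 mol
Q = 0.3272 × 96500 = 31570 C
t = Q / I = 31570 / 3.51 = 8994 s = 2.50 h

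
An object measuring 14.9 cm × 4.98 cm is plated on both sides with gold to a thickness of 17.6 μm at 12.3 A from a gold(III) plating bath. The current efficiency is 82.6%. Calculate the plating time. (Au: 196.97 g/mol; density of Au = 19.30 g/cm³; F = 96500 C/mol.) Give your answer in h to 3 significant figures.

Plated area = 2 × 14.9 × 4.98 = 148.4 cm²
Volume = 148.4 × 17.6×10⁻⁴ cm = 0.2612 cm³
m(Au) = 0.2612 × 19.30 = 5.041 g
n(Au) = 5.041 / 196.97 = 0.02559 mol; n(e⁻) = 3 × 0.02559 = 0.07677 mol
Q = 0.07677 × 96500 / 0.826 = 8969 C
t = 8969 / 12.3 = 729.2 s = 0.203 h

0.203 h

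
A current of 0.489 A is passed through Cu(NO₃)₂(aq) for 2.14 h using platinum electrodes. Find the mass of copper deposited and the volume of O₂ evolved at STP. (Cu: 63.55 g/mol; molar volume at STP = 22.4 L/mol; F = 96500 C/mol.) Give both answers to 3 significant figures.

1.24 g Cu; 0.219 L O₂

Q = 0.489 × 7704 = 3767 C; n(e⁻) = 3767 / 96500 = 0.03904 mol
Cathode: Cu²⁺ + 2e⁻ → Cu → n(Cu) = 0.03904/2 = 0.01952 mol → 1.24 g
Anode: 2H₂O → O₂ + 4H⁺ + 4e⁻ → n(O₂) = 0.03904/4 = 0.009760 mol → 0.219 L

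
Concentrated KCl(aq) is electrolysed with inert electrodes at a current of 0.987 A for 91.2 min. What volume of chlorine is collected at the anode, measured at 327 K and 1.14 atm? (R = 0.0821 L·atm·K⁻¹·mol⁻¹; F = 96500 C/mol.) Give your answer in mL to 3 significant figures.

659 mL

Q = It = 0.987 × 5472 = 5401 C
n(e⁻) = Q/F = 5401/96500 = 0.05597 mol
2Cl⁻ → Cl₂ + 2e⁻, so n(Cl₂) = 0.05597 / 2 = 0.02799 mol
V = nRT/P = 0.02799 × 0.0821 × 327 / 1.14 = 0.6592 L
= 659 mL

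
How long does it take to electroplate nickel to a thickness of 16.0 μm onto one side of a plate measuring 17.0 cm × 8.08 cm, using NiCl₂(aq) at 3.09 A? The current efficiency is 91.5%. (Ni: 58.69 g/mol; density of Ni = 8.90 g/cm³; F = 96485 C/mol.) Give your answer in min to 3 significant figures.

37.9 min

Plated area = 17.0 × 8.08 = 137.4 cm²
Volume = 137.4 × 16.0×10⁻⁴ cm = 0.2198 cm³
m(Ni) = 0.2198 × 8.90 = 1.956 g
n(Ni) = 1.956 / 58.69 = 0.03333 mol; n(e⁻) = 2 × 0.03333 = 0.06666 mol
Q = 0.06666 × 96485 / 0.915 = 7029 C
t = 7029 / 3.09 = 2275 s = 37.9 min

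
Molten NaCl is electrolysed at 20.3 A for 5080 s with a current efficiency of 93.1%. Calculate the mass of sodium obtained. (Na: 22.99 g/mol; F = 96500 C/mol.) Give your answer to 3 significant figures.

22.9 g

Q = 20.3 × 5080 = 1.031×10^5 C
n(e⁻) = 1.031×10^5 / 96500 = 1.068 mol
Na⁺ + e⁻ → Na, so theoretical m(Na) = 1.068 × 22.99 = 24.55 g
Actual mass = 93.1% × 24.55 = 22.9 g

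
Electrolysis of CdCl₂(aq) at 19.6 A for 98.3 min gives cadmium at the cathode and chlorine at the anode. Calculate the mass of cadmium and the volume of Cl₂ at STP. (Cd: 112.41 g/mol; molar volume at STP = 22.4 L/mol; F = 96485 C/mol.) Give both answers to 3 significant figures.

Q = 19.6 × 5898 = 1.156×10^5 C; n(e⁻) = 1.156×10^5 / 96485 = 1.198 mol
Cathode: Cd²⁺ + 2e⁻ → Cd → n(Cd) = 1.198/2 = 0.5990 mol → 67.3 g
Anode: 2Cl⁻ → Cl₂ + 2e⁻ → n(Cl₂) = 1.198/2 = 0.5990 mol → 13.4 L

67.3 g Cd; 13.4 L Cl₂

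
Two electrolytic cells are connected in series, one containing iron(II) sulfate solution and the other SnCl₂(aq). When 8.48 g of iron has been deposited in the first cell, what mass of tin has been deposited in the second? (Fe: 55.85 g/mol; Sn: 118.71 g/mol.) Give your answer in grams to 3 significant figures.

n(Fe) = 8.48 / 55.85 = 0.1518 mol
Fe²⁺ + 2e⁻ → Fe, so n(e⁻) = 2 × 0.1518 = 0.3036 mol
Same current for the same time ⇒ same n(e⁻) = 0.3036 mol in both cells.
Sn²⁺ + 2e⁻ → Sn, so n(Sn) = 0.3036 / 2 = 0.1518 mol
m(Sn) = 0.1518 × 118.71 = 18.0 g

18.0 g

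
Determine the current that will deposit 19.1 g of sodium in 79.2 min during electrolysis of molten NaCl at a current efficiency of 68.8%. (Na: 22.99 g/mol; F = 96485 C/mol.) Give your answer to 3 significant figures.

24.5 A

n(Na) = 19.1 / 22.99 = 0.8308 mol
Na⁺ + e⁻ → Na, so n(e⁻) = 0.8308 mol
Q = 0.8308 × 96485 / 0.688 = 1.165×10^5 C
I = Q / t = 1.165×10^5 / 4752 s = 24.5 A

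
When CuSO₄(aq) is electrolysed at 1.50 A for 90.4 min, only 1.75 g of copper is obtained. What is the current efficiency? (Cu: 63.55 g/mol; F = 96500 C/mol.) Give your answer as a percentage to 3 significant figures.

65.3%

Q = 1.50 × 5424 = 8136 C
n(e⁻) = 8136 / 96500 = 0.08431 mol
Cu²⁺ + 2e⁻ → Cu, so theoretical n(Cu) = 0.04216 mol → 2.679 g
Efficiency = 1.75 / 2.679 = 0.6532 = 65.3%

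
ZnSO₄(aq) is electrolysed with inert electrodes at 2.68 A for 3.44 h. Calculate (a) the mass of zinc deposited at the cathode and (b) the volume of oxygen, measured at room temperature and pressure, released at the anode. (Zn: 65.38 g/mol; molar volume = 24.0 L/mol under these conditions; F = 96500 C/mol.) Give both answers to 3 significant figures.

Q = 2.68 × 12384 = 33190 C; n(e⁻) = 33190 / 96500 = 0.3439 mol
Cathode: Zn²⁺ + 2e⁻ → Zn → n(Zn) = 0.3439/2 = 0.1720 mol → 11.2 g
Anode: 2H₂O → O₂ + 4H⁺ + 4e⁻ → n(O₂) = 0.3439/4 = 0.08598 mol → 2.06 L

11.2 g Zn; 2.06 L O₂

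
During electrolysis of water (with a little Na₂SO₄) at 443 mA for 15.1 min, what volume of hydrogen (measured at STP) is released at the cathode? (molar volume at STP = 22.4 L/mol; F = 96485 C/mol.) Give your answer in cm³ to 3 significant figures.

46.6 cm³

Charge passed = 0.443 × 906 = 401.4 C
Moles of electrons = 401.4 / 96485 = 0.004160 mol
2H⁺ + 2e⁻ → H₂, so n(H₂) = 0.004160 / 2 = 0.002080 mol
V = 0.002080 × 22.4 = 0.04659 L
= 46.6 cm³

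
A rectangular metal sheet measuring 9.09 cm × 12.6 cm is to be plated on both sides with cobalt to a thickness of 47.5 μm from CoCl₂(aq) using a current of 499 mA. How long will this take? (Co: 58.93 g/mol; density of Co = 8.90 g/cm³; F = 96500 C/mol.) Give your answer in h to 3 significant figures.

17.7 h

Plated area = 2 × 9.09 × 12.6 = 229.1 cm²
Volume = 229.1 × 47.5×10⁻⁴ cm = 1.088 cm³
m(Co) = 1.088 × 8.90 = 9.683 g
n(Co) = 9.683 / 58.93 = 0.1643 mol; n(e⁻) = 2 × 0.1643 = 0.3286 mol
Q = 0.3286 × 96500 = 31710 C
t = 31710 / 0.499 = 63550 s = 17.7 h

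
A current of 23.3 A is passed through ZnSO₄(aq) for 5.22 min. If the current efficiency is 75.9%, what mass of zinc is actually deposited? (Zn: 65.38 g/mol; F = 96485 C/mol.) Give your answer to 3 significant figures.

1.88 g

Q = 23.3 × 313.2 = 7298 C
n(e⁻) = 7298 / 96485 = 0.07564 mol
Zn²⁺ + 2e⁻ → Zn, so theoretical m(Zn) = 0.03782 × 65.38 = 2.473 g
Actual mass = 75.9% × 2.473 = 1.88 g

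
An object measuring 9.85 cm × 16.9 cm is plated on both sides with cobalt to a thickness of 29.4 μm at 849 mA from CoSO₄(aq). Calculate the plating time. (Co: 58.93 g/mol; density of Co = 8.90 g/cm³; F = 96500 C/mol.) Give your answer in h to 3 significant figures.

9.33 h

Plated area = 2 × 9.85 × 16.9 = 332.9 cm²
Volume = 332.9 × 29.4×10⁻⁴ cm = 0.9787 cm³
m(Co) = 0.9787 × 8.90 = 8.710 g
n(Co) = 8.710 / 58.93 = 0.1478 mol; n(e⁻) = 2 × 0.1478 = 0.2956 mol
Q = 0.2956 × 96500 = 28530 C
t = 28530 / 0.849 = 33600 s = 9.33 h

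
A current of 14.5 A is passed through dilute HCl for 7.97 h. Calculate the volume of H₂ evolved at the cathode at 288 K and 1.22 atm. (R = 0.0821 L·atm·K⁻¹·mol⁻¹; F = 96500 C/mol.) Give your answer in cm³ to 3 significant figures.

Q = It = 14.5 × 28692 = 4.160×10^5 C
n(e⁻) = 4.160×10^5 / 96500 = 4.311 mol
2H⁺ + 2e⁻ → H₂, so n(H₂) = 4.311 / 2 = 2.156 mol
V = nRT/P = 2.156 × 0.0821 × 288 / 1.22 = 41.79 L
= 41800 cm³

41800 cm³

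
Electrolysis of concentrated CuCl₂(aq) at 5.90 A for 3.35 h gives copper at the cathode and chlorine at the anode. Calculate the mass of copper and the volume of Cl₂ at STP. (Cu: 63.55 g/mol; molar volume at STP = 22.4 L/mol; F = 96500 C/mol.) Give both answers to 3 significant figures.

Q = 5.90 × 12060 = 71150 C; n(e⁻) = 71150 / 96500 = 0.7373 mol
Cathode: Cu²⁺ + 2e⁻ → Cu → n(Cu) = 0.7373/2 = 0.3687 mol → 23.4 g
Anode: 2Cl⁻ → Cl₂ + 2e⁻ → n(Cl₂) = 0.7373/2 = 0.3687 mol → 8.26 L

23.4 g Cu; 8.26 L Cl₂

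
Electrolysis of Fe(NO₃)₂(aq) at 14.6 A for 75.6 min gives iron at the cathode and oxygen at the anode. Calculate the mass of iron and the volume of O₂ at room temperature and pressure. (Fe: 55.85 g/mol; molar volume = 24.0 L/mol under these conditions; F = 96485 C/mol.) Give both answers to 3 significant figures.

Q = 14.6 × 4536 = 66230 C; n(e⁻) = 66230 / 96485 = 0.6864 mol
Cathode: Fe²⁺ + 2e⁻ → Fe → n(Fe) = 0.6864/2 = 0.3432 mol → 19.2 g
Anode: 2H₂O → O₂ + 4H⁺ + 4e⁻ → n(O₂) = 0.6864/4 = 0.1716 mol → 4.12 L

19.2 g Fe; 4.12 L O₂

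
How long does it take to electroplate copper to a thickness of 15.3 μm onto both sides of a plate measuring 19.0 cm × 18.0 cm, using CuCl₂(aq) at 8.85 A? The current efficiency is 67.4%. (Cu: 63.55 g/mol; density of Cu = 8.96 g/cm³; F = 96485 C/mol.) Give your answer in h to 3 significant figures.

1.33 h

Plated area = 2 × 19.0 × 18.0 = 684.0 cm²
Volume = 684.0 × 15.3×10⁻⁴ cm = 1.047 cm³
m(Cu) = 1.047 × 8.96 = 9.381 g
n(Cu) = 9.381 / 63.55 = 0.1476 mol; n(e⁻) = 2 × 0.1476 = 0.2952 mol
Q = 0.2952 × 96485 / 0.674 = 42260 C
t = 42260 / 8.85 = 4775 s = 1.33 h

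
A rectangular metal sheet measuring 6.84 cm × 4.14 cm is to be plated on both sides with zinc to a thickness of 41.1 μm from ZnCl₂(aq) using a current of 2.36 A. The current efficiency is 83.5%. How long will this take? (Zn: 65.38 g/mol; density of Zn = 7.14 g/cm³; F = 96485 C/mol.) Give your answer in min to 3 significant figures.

Plated area = 2 × 6.84 × 4.14 = 56.64 cm²
Volume = 56.64 × 41.1×10⁻⁴ cm = 0.2328 cm³
m(Zn) = 0.2328 × 7.14 = 1.662 g
n(Zn) = 1.662 / 65.38 = 0.02542 mol; n(e⁻) = 2 × 0.02542 = 0.05084 mol
Q = 0.05084 × 96485 / 0.835 = 5875 C
t = 5875 / 2.36 = 2489 s = 41.5 min

41.5 min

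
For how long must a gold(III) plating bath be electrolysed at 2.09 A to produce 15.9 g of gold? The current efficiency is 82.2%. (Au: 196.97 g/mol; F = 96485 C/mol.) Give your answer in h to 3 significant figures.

3.78 h

n(Au) = 15.9 / 196.97 = 0.08072 mol
Au³⁺ + 3e⁻ → Au, so n(e⁻) = 3 × 0.08072 = 0.2422 mol
Q = 0.2422 × 96485 / 0.822 = 28430 C
t = Q / I = 28430 / 2.09 = 13600 s = 3.78 h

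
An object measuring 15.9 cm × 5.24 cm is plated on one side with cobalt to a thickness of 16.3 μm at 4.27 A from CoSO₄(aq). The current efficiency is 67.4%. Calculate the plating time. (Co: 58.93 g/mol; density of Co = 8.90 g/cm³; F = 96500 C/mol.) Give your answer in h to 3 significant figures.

Plated area = 15.9 × 5.24 = 83.32 cm²
Volume = 83.32 × 16.3×10⁻⁴ cm = 0.1358 cm³
m(Co) = 0.1358 × 8.90 = 1.209 g
n(Co) = 1.209 / 58.93 = 0.02052 mol; n(e⁻) = 2 × 0.02052 = 0.04104 mol
Q = 0.04104 × 96500 / 0.674 = 5876 C
t = 5876 / 4.27 = 1376 s = 0.382 h

0.382 h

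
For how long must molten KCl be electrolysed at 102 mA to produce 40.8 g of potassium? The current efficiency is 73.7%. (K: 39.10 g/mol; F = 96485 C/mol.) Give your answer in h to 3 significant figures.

n(K) = 40.8 / 39.10 = 1.043 mol
K⁺ + e⁻ → K, so n(e⁻) = 1.043 mol
Q = 1.043 × 96485 / 0.737 = 1.365×10^5 C
t = Q / I = 1.365×10^5 / 0.102 = 1.338×10^6 s = 372 h

372 h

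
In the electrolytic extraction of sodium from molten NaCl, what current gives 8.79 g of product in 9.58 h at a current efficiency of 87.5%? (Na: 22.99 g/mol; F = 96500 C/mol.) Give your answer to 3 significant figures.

n(Na) = 8.79 / 22.99 = 0.3823 mol
Na⁺ + e⁻ → Na, so n(e⁻) = 0.3823 mol
Q = 0.3823 × 96500 / 0.875 = 42160 C
I = Q / t = 42160 / 34488 s = 1.22 A

1.22 A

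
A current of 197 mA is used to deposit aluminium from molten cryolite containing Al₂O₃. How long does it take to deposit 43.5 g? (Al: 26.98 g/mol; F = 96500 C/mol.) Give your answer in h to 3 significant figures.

n(Al) = 43.5 / 26.98 = 1.612 mol
Al³⁺ + 3e⁻ → Al, so n(e⁻) = 3 × 1.612 = 4.836 mol
Q = 4.836 × 96500 = 4.667×10^5 C
t = Q / I = 4.667×10^5 / 0.197 = 2.369×10^6 s = 658 h

658 h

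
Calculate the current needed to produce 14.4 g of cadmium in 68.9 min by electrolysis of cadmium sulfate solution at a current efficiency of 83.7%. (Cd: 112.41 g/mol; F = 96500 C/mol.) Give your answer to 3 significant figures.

7.15 A

n(Cd) = 14.4 / 112.41 = 0.1281 mol
Cd²⁺ + 2e⁻ → Cd, so n(e⁻) = 2 × 0.1281 = 0.2562 mol
Q = 0.2562 × 96500 / 0.837 = 29540 C
I = Q / t = 29540 / 4134 s = 7.15 A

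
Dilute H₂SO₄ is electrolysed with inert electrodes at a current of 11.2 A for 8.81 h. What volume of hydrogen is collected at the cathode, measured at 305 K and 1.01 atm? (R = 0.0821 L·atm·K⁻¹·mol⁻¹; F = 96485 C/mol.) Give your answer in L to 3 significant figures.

Q = 11.2 A × 31716 s = 3.552×10^5 C
Moles of electrons = 3.552×10^5 / 96485 = 3.681 mol
2H⁺ + 2e⁻ → H₂, so n(H₂) = 3.681 / 2 = 1.841 mol
V = nRT/P = 1.841 × 0.0821 × 305 / 1.01 = 45.64 L

45.6 L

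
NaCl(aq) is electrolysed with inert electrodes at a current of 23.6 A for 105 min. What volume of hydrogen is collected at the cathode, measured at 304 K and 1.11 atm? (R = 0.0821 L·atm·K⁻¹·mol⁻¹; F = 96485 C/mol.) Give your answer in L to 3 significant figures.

17.3 L

Charge passed = 23.6 × 6300 = 1.487×10^5 C
Moles of electrons = 1.487×10^5 / 96485 = 1.541 mol
2H⁺ + 2e⁻ → H₂, so n(H₂) = 1.541 / 2 = 0.7705 mol
V = nRT/P = 0.7705 × 0.0821 × 304 / 1.11 = 17.32 L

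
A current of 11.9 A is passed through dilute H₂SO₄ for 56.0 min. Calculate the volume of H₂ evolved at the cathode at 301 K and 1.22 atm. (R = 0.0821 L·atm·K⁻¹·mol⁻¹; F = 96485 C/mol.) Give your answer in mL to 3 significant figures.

Q = It = 11.9 × 3360 = 39980 C
Moles of electrons = 39980 / 96485 = 0.4144 mol
2H⁺ + 2e⁻ → H₂, so n(H₂) = 0.4144 / 2 = 0.2072 mol
V = nRT/P = 0.2072 × 0.0821 × 301 / 1.22 = 4.197 L
= 4200 mL

4200 mL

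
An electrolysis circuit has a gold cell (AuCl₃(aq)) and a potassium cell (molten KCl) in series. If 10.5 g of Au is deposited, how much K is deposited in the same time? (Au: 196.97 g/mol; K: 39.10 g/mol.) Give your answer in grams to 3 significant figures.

n(Au) = 10.5 / 196.97 = 0.05331 mol
Au³⁺ + 3e⁻ → Au, so n(e⁻) = 3 × 0.05331 = 0.1599 mol
The cells are in series, so the same charge (and hence the same n(e⁻) = 0.1599 mol) passes through both.
K⁺ + e⁻ → K, so n(K) = 0.1599 mol
m(K) = 0.1599 × 39.10 = 6.25 g

6.25 g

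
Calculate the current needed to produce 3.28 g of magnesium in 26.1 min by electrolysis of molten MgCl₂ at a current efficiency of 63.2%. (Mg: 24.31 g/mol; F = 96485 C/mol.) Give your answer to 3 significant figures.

26.3 A

n(Mg) = 3.28 / 24.31 = 0.1349 mol
Mg²⁺ + 2e⁻ → Mg, so n(e⁻) = 2 × 0.1349 = 0.2698 mol
Q = 0.2698 × 96485 / 0.632 = 41190 C
I = Q / t = 41190 / 1566 s = 26.3 A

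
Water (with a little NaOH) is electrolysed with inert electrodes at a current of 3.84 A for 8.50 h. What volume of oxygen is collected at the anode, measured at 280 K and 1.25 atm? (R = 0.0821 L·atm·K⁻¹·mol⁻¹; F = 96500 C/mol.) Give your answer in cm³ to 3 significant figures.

Q = 3.84 A × 30600 s = 1.175×10^5 C
n(e⁻) = 1.175×10^5 / 96500 = 1.218 mol
2H₂O → O₂ + 4H⁺ + 4e⁻, so n(O₂) = 1.218 / 4 = 0.3045 mol
V = nRT/P = 0.3045 × 0.0821 × 280 / 1.25 = 5.600 L
= 5600 cm³

5600 cm³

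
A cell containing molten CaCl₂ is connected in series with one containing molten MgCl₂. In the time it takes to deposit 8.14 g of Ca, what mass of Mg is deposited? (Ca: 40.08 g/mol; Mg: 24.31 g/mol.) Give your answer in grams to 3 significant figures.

n(Ca) = 8.14 / 40.08 = 0.2031 mol
Ca²⁺ + 2e⁻ → Ca, so n(e⁻) = 2 × 0.2031 = 0.4062 mol
Since the cells are in series, n(e⁻) in the Mg cell is also 0.4062 mol.
Mg²⁺ + 2e⁻ → Mg, so n(Mg) = 0.4062 / 2 = 0.2031 mol
m(Mg) = 0.2031 × 24.31 = 4.94 g

4.94 g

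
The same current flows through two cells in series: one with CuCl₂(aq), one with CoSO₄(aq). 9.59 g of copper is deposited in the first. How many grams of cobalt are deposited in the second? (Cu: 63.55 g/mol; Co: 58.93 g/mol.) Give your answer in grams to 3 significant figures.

8.89 g

n(Cu) = 9.59 / 63.55 = 0.1509 mol
Cu²⁺ + 2e⁻ → Cu, so n(e⁻) = 2 × 0.1509 = 0.3018 mol
Since the cells are in series, n(e⁻) in the Co cell is also 0.3018 mol.
Co²⁺ + 2e⁻ → Co, so n(Co) = 0.3018 / 2 = 0.1509 mol
m(Co) = 0.1509 × 58.93 = 8.89 g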